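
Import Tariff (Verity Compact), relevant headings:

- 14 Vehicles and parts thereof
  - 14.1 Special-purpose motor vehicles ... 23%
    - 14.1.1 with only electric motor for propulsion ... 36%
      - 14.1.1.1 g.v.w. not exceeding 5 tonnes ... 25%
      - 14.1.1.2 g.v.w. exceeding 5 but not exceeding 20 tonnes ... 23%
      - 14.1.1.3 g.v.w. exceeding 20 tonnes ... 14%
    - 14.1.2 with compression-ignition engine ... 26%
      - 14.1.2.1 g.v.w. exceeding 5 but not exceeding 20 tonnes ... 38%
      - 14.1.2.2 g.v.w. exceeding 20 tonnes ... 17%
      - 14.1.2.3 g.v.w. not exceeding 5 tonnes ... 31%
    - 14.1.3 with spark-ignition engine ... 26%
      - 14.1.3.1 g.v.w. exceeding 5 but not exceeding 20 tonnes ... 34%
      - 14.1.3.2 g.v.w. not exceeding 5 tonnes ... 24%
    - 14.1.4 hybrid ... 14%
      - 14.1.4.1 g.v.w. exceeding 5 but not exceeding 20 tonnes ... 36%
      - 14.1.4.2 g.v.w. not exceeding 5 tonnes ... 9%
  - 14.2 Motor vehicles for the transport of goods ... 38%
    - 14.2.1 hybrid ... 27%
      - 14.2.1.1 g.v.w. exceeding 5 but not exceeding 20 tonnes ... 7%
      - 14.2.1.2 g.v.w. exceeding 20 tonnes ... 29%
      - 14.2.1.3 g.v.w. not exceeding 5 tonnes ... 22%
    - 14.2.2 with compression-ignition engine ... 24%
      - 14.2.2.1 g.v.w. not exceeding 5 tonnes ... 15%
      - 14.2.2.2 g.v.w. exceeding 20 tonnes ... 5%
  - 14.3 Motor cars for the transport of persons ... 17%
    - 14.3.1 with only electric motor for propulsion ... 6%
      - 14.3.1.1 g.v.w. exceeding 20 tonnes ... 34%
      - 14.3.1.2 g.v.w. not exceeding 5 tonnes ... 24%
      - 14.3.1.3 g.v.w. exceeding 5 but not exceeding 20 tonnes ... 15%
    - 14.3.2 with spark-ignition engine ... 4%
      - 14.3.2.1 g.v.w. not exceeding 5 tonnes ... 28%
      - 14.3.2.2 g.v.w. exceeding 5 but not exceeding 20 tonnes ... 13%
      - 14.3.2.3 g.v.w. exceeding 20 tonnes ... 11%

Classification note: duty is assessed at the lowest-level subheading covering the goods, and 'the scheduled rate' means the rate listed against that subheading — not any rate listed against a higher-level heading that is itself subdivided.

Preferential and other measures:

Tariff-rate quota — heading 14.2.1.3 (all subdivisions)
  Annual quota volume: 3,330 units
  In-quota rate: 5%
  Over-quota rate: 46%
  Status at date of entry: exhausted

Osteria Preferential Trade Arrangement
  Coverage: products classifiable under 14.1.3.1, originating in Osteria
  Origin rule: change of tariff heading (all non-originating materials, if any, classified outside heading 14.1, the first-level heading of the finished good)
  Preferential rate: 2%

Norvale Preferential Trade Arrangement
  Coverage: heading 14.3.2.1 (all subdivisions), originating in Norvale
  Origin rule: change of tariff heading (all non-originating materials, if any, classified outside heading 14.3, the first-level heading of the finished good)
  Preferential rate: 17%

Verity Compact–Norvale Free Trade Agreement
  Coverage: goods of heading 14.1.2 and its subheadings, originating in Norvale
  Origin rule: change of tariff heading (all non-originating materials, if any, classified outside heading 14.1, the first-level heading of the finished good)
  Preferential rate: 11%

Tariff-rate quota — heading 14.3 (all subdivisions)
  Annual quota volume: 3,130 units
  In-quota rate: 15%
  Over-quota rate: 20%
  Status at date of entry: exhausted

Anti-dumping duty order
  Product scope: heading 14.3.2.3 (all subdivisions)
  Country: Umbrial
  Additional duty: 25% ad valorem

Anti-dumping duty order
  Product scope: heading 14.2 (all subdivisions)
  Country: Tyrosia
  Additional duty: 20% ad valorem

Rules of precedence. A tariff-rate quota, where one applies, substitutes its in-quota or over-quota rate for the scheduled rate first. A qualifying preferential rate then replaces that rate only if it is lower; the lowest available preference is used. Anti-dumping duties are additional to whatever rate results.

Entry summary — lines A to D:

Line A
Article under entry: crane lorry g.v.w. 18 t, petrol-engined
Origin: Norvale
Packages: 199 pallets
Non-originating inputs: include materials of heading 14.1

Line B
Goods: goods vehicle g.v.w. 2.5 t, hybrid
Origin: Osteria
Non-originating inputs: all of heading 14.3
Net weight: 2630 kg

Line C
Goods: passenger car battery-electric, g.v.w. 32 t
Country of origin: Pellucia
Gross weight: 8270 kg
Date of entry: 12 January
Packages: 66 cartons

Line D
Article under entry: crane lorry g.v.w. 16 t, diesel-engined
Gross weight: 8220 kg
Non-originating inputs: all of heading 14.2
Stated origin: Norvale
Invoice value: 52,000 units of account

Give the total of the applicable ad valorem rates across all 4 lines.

111%

Line A: crane lorry → 14.1; petrol-engined → 14.1.3; g.v.w. 18 t → 14.1.3.1. Scheduled 34%. Norvale agreement on 14.3.2.1: 14.1.3.1 not covered; Norvale agreement on 14.1.2: 14.1.3.1 not covered. → 34%.
Line B: goods vehicle → 14.2; hybrid → 14.2.1; g.v.w. 2.5 t → 14.2.1.3. Scheduled 22%. quota on 14.2.1.3 exhausted → over-quota 46%; Osteria agreement on 14.1.3.1: 14.2.1.3 not covered. → 46%.
Line C: passenger car → 14.3; battery-electric → 14.3.1; g.v.w. 32 t → 14.3.1.1. Scheduled 34%. quota on 14.3 exhausted → over-quota 20%. → 20%.
Line D: crane lorry → 14.1; diesel-engined → 14.1.2; g.v.w. 16 t → 14.1.2.1. Scheduled 38%. Norvale agreement on 14.3.2.1: 14.1.2.1 not covered; Norvale agreement on 14.1.2: CTH met → 11% available; preferential 11%. → 11%.
Sum: 34% + 46% + 20% + 11% = 111%.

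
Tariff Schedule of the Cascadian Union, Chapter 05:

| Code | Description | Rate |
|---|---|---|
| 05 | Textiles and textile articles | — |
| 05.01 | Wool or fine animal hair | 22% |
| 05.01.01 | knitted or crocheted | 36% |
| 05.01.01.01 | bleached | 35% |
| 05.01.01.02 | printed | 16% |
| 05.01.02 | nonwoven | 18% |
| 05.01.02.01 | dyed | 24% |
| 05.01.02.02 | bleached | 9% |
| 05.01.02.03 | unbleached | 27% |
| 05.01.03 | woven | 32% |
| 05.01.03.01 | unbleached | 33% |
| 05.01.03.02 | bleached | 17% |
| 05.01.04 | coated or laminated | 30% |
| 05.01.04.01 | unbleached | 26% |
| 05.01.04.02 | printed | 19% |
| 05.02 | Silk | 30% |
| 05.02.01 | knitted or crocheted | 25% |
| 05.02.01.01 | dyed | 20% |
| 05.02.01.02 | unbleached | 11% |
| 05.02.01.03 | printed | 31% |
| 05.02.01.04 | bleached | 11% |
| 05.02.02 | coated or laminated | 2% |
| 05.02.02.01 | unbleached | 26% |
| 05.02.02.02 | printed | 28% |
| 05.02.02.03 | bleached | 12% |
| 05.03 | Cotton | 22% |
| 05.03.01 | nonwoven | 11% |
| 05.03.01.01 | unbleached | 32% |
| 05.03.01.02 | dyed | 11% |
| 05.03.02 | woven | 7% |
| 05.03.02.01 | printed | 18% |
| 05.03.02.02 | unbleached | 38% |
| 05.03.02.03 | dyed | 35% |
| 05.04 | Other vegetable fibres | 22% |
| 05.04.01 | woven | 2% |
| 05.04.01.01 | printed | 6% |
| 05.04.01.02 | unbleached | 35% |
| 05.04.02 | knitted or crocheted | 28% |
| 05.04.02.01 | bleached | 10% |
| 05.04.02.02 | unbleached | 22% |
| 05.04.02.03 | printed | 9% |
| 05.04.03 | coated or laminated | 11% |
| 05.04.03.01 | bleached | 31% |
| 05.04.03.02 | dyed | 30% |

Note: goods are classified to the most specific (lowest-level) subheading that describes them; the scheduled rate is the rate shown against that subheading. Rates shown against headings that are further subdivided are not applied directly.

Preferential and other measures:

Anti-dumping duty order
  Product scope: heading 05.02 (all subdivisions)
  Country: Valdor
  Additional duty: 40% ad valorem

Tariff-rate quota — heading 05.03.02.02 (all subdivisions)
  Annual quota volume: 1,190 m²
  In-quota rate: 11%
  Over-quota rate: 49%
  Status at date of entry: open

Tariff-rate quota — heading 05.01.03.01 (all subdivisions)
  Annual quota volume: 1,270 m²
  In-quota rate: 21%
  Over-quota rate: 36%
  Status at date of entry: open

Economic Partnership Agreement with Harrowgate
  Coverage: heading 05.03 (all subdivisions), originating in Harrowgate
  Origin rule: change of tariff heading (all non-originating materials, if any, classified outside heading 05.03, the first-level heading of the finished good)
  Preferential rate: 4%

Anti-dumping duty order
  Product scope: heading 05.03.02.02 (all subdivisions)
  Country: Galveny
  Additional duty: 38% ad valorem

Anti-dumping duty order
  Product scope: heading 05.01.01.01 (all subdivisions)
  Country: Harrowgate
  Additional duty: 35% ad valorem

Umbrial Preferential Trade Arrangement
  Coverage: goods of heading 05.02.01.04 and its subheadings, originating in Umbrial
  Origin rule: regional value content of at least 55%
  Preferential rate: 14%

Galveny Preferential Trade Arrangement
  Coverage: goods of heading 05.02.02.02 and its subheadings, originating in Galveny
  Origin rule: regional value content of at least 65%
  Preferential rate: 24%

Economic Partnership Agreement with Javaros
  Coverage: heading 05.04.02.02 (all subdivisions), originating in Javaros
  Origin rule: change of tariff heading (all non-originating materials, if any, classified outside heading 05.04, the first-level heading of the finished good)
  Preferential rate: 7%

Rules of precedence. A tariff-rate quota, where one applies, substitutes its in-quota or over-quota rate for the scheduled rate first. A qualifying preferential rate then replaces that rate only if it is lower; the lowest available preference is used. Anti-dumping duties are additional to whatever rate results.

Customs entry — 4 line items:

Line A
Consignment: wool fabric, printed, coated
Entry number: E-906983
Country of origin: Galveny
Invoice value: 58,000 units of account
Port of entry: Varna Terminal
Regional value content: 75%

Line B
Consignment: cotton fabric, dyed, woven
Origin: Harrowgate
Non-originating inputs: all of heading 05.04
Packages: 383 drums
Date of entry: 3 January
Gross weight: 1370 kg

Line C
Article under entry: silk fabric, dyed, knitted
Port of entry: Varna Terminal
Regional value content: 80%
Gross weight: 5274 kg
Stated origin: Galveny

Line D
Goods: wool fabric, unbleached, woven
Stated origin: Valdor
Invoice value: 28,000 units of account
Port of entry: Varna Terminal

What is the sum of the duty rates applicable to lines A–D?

64%

Line A: wool → 05.01; coated → 05.01.04; printed → 05.01.04.02. Scheduled 19%. Galveny agreement on 05.02.02.02: 05.01.04.02 not covered. → 19%.
Line B: cotton → 05.03; woven → 05.03.02; dyed → 05.03.02.03. Scheduled 35%. Harrowgate agreement on 05.03: CTH met → 4% available; preferential 4%. → 4%.
Line C: silk → 05.02; knitted → 05.02.01; dyed → 05.02.01.01. Scheduled 20%. Galveny agreement on 05.02.02.02: 05.02.01.01 not covered. → 20%.
Line D: wool → 05.01; woven → 05.01.03; unbleached → 05.01.03.01. Scheduled 33%. quota on 05.01.03.01 open → in-quota 21%. → 21%.
Sum: 19% + 4% + 20% + 21% = 64%.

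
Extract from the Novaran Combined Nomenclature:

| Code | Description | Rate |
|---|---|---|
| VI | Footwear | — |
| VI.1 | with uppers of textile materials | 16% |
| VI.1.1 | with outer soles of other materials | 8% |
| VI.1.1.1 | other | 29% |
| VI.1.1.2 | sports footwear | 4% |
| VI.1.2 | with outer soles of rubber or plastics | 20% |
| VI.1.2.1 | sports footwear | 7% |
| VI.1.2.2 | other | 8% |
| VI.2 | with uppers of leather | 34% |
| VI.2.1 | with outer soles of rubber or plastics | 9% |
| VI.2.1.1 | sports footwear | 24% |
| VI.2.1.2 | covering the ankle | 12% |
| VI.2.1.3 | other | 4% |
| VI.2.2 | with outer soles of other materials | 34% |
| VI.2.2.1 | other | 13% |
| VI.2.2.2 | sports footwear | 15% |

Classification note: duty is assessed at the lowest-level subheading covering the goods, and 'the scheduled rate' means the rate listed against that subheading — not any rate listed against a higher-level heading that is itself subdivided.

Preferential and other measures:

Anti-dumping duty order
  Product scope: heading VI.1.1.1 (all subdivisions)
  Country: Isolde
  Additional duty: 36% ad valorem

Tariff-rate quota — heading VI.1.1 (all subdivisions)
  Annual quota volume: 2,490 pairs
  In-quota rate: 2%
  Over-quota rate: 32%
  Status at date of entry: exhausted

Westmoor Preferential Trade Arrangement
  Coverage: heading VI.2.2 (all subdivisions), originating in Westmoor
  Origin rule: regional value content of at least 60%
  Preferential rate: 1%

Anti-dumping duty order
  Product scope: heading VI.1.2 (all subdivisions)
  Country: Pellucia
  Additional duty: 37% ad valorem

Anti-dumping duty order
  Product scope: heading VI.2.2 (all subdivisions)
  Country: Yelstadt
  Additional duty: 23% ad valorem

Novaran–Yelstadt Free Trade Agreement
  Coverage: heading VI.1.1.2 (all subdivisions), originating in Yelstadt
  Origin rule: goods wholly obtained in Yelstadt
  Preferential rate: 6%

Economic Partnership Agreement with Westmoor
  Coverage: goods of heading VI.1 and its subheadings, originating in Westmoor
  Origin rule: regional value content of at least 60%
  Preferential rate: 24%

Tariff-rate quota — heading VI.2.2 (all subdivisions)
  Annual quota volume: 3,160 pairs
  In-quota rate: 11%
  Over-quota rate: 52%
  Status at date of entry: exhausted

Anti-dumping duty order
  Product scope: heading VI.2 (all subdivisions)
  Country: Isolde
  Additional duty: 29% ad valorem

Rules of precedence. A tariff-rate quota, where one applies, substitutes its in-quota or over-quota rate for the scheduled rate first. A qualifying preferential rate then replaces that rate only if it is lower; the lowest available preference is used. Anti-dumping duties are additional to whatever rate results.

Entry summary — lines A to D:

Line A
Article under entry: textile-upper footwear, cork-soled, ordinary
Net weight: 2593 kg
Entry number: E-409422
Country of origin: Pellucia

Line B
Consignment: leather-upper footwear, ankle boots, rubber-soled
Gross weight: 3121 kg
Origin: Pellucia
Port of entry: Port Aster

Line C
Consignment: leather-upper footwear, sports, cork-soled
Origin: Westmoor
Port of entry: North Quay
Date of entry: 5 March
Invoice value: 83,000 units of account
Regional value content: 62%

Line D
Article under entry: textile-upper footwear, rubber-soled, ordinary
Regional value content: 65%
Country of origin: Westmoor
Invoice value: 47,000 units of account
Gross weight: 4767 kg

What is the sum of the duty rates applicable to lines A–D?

53%

Line A: textile-upper → VI.1; cork-soled → VI.1.1; ordinary → VI.1.1.1. Scheduled 29%. quota on VI.1.1 exhausted → over-quota 32%. → 32%.
Line B: leather-upper → VI.2; rubber-soled → VI.2.1; ankle boots → VI.2.1.2. Scheduled 12%. No special measure applies. → 12%.
Line C: leather-upper → VI.2; cork-soled → VI.2.2; sports → VI.2.2.2. Scheduled 15%. quota on VI.2.2 exhausted → over-quota 52%; Westmoor agreement on VI.2.2: RVC ≥ 60% → 1% available; Westmoor agreement on VI.1: VI.2.2.2 not covered; preferential 1%. → 1%.
Line D: textile-upper → VI.1; rubber-soled → VI.1.2; ordinary → VI.1.2.2. Scheduled 8%. Westmoor agreement on VI.2.2: VI.1.2.2 not covered; Westmoor agreement on VI.1: RVC ≥ 60% → 24% available; preference 24% not lower than 8% → no reduction. → 8%.
Sum: 32% + 12% + 1% + 8% = 53%.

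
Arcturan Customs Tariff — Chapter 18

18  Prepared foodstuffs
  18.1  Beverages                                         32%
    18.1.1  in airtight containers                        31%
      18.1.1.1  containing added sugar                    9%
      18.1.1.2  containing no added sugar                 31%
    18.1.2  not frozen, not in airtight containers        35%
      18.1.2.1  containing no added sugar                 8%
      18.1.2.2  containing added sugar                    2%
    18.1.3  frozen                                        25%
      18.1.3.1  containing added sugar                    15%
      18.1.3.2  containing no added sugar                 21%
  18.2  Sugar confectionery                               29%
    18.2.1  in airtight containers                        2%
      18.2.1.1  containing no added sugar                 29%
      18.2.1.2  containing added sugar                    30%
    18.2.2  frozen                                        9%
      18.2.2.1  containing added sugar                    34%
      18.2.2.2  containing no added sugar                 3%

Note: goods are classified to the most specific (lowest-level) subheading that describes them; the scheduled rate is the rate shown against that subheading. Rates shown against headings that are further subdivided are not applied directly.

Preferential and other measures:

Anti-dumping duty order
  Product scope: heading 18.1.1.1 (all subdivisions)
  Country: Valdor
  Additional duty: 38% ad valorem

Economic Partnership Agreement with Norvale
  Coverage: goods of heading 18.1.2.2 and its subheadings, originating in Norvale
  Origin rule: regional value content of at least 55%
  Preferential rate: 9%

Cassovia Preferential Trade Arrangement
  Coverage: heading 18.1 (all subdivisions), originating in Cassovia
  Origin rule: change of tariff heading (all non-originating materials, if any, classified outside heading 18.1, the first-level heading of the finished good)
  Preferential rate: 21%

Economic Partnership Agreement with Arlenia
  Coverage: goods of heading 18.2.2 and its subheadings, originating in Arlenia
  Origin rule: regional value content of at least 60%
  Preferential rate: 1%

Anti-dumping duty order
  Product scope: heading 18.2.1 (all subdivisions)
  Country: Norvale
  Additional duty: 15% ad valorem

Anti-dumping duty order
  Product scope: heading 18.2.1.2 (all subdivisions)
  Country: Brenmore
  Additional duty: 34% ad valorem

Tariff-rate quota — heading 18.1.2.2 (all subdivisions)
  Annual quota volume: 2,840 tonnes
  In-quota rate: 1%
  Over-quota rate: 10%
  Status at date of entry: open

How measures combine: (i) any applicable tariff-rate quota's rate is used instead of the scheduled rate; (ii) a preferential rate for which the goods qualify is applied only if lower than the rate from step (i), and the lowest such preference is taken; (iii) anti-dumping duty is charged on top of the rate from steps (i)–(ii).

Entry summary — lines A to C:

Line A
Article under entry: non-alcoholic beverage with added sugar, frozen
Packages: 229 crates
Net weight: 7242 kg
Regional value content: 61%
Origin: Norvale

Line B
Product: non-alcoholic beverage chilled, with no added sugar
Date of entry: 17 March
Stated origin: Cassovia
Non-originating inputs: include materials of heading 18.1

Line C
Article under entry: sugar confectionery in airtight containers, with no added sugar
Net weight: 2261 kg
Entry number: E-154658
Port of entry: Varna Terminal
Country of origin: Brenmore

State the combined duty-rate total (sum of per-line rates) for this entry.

Line A: non-alcoholic beverage → 18.1; frozen → 18.1.3; with added sugar → 18.1.3.1. Scheduled 15%. Norvale agreement on 18.1.2.2: 18.1.3.1 not covered. → 15%.
Line B: non-alcoholic beverage → 18.1; chilled → 18.1.2; with no added sugar → 18.1.2.1. Scheduled 8%. Cassovia agreement on 18.1: CTH not met. → 8%.
Line C: sugar confectionery → 18.2; in airtight containers → 18.2.1; with no added sugar → 18.2.1.1. Scheduled 29%. No special measure applies. → 29%.
Sum: 15% + 8% + 29% = 52%.

52%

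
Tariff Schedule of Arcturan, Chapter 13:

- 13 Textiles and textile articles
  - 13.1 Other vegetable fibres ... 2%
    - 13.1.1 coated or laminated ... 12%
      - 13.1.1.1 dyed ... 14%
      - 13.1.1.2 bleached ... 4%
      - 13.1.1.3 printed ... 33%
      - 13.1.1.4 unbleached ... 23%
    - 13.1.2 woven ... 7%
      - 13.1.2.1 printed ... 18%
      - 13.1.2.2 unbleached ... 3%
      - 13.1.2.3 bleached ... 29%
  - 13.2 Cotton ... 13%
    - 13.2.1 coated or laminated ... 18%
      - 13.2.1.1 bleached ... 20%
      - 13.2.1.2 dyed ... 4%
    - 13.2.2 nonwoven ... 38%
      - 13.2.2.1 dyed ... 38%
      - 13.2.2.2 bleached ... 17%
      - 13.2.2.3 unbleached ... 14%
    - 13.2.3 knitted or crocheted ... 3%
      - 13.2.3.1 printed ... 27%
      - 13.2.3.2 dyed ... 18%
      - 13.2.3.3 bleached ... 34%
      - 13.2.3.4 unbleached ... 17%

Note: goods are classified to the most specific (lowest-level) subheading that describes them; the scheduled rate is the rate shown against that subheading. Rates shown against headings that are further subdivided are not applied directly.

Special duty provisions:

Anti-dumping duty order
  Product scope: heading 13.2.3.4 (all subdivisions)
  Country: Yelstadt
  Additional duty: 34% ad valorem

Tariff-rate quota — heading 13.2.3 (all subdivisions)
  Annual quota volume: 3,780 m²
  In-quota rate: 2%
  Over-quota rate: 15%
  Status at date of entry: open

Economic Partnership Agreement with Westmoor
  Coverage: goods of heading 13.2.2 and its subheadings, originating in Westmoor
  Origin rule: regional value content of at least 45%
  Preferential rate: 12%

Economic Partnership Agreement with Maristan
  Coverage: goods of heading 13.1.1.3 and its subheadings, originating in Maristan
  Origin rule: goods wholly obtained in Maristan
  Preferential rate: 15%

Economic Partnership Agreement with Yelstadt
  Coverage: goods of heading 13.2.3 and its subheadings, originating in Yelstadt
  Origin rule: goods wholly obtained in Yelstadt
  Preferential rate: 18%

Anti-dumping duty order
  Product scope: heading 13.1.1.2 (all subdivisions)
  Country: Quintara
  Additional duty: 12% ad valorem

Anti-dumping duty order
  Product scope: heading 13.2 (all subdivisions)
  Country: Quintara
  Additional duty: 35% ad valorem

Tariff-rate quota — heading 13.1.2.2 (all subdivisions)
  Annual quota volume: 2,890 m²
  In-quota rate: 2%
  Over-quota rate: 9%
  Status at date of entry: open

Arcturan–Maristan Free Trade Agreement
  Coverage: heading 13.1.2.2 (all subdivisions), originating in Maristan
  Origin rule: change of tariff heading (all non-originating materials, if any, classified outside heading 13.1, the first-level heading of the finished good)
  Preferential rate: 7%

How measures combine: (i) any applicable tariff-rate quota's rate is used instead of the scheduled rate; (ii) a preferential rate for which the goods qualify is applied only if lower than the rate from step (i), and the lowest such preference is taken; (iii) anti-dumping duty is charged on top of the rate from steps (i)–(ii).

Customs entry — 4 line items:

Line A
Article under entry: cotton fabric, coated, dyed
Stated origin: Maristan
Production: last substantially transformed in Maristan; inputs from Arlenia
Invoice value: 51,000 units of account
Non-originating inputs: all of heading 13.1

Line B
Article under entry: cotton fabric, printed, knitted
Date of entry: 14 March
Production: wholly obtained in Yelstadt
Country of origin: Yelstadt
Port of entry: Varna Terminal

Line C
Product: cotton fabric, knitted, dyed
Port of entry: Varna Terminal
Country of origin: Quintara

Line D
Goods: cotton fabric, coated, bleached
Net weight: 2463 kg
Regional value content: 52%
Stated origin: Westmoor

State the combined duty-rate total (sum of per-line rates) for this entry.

Line A: cotton → 13.2; coated → 13.2.1; dyed → 13.2.1.2. Scheduled 4%. Maristan agreement on 13.1.1.3: 13.2.1.2 not covered; Maristan agreement on 13.1.2.2: 13.2.1.2 not covered. → 4%.
Line B: cotton → 13.2; knitted → 13.2.3; printed → 13.2.3.1. Scheduled 27%. quota on 13.2.3 open → in-quota 2%; Yelstadt agreement on 13.2.3: wholly obtained → 18% available; preference 18% not lower than 2% → no reduction. → 2%.
Line C: cotton → 13.2; knitted → 13.2.3; dyed → 13.2.3.2. Scheduled 18%. quota on 13.2.3 open → in-quota 2%; anti-dumping (Quintara, 13.2): +35%; total 2% + 35% = 37%. → 37%.
Line D: cotton → 13.2; coated → 13.2.1; bleached → 13.2.1.1. Scheduled 20%. Westmoor agreement on 13.2.2: 13.2.1.1 not covered. → 20%.
Sum: 4% + 2% + 37% + 20% = 63%.

63%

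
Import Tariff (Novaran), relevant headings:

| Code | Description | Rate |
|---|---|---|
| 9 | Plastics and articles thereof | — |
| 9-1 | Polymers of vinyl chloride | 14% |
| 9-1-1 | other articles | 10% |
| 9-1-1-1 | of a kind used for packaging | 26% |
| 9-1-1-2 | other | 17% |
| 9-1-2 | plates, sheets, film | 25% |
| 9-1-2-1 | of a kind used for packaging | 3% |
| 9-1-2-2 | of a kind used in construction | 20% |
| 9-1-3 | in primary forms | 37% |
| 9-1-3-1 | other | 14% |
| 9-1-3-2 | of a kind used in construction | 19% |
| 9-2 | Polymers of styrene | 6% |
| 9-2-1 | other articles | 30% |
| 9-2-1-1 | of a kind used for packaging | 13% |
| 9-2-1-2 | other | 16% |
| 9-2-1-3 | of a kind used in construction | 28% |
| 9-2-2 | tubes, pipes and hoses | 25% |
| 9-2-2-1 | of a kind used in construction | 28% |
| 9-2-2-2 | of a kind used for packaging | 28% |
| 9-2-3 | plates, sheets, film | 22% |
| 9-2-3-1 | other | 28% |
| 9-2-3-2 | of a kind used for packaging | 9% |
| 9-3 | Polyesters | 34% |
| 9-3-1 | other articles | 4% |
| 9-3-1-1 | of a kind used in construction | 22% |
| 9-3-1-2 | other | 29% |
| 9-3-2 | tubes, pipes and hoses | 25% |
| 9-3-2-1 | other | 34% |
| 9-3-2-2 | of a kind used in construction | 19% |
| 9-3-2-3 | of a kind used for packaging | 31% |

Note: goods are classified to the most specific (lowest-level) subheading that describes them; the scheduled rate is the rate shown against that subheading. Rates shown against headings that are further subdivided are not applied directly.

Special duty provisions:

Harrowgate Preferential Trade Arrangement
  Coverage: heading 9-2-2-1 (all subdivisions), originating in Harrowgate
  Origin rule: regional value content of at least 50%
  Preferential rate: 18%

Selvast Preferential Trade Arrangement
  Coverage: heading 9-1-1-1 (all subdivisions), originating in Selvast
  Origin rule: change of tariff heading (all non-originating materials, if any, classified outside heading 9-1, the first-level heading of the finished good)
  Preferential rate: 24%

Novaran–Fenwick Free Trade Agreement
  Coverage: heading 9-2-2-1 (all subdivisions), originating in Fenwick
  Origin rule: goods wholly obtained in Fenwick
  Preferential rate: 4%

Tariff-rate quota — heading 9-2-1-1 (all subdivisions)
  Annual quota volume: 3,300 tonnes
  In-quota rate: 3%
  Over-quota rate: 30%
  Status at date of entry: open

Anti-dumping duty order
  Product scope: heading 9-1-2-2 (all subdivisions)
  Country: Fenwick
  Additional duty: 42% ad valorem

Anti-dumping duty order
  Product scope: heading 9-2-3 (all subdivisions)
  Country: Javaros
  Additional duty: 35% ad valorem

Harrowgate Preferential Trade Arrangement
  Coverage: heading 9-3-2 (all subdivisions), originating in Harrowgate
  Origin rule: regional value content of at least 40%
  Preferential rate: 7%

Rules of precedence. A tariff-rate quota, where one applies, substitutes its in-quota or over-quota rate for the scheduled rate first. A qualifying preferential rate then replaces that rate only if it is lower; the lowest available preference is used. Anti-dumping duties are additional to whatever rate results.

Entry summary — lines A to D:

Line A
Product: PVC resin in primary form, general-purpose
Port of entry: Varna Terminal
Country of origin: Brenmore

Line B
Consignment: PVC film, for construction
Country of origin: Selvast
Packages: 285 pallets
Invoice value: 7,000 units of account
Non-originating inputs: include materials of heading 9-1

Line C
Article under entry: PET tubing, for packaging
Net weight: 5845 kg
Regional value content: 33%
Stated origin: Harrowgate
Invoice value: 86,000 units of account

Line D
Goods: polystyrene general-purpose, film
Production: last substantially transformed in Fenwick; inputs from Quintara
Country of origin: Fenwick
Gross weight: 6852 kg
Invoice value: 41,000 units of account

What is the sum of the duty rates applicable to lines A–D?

93%

Line A: PVC → 9-1; resin in primary form → 9-1-3; general-purpose → 9-1-3-1. Scheduled 14%. No special measure applies. → 14%.
Line B: PVC → 9-1; film → 9-1-2; for construction → 9-1-2-2. Scheduled 20%. Selvast agreement on 9-1-1-1: 9-1-2-2 not covered. → 20%.
Line C: PET → 9-3; tubing → 9-3-2; for packaging → 9-3-2-3. Scheduled 31%. Harrowgate agreement on 9-2-2-1: 9-3-2-3 not covered; Harrowgate agreement on 9-3-2: RVC < 40%. → 31%.
Line D: polystyrene → 9-2; film → 9-2-3; general-purpose → 9-2-3-1. Scheduled 28%. Fenwick agreement on 9-2-2-1: 9-2-3-1 not covered. → 28%.
Sum: 14% + 20% + 31% + 28% = 93%.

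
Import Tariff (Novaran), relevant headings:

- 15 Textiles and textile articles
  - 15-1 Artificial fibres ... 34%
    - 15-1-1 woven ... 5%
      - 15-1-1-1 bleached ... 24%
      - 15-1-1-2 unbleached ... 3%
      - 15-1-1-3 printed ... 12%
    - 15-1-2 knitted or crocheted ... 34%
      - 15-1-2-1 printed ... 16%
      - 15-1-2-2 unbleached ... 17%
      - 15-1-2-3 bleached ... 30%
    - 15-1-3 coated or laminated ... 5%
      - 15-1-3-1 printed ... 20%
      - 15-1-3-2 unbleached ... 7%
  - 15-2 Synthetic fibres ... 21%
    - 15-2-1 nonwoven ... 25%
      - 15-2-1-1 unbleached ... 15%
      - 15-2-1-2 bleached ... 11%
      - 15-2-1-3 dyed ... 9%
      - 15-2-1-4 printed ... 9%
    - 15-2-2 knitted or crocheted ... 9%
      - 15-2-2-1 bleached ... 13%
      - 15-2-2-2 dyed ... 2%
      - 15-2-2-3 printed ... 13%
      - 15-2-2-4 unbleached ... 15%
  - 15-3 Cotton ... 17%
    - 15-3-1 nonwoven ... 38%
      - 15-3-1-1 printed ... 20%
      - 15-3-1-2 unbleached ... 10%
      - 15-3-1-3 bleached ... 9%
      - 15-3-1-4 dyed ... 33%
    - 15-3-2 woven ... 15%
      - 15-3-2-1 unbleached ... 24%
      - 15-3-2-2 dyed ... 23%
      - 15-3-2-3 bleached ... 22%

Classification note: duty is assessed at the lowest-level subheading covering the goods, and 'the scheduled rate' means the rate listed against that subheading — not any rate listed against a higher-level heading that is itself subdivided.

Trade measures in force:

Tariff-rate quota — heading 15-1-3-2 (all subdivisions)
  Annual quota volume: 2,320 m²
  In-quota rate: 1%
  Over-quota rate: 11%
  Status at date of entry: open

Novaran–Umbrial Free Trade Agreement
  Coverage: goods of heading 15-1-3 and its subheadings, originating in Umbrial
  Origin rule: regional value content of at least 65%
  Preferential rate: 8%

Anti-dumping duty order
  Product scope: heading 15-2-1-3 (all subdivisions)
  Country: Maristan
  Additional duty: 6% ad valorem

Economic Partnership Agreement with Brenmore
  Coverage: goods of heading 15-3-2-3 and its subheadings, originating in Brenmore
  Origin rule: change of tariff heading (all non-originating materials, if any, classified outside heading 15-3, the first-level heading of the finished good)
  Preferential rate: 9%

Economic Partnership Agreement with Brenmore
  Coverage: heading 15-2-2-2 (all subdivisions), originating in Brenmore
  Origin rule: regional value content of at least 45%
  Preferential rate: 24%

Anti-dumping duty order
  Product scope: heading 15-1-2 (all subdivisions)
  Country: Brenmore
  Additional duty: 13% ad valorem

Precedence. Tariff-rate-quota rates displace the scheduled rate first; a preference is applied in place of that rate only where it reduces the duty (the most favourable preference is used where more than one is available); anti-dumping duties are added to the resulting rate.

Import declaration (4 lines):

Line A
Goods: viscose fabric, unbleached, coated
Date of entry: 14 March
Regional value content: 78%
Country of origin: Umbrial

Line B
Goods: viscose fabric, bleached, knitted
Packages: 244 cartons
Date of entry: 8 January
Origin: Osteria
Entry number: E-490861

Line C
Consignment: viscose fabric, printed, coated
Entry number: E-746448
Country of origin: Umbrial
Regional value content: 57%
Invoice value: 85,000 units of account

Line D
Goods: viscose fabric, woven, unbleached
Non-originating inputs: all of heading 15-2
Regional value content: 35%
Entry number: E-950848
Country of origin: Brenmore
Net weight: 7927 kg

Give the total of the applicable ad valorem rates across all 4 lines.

54%

Line A: viscose → 15-1; coated → 15-1-3; unbleached → 15-1-3-2. Scheduled 7%. quota on 15-1-3-2 open → in-quota 1%; Umbrial agreement on 15-1-3: RVC ≥ 65% → 8% available; preference 8% not lower than 1% → no reduction. → 1%.
Line B: viscose → 15-1; knitted → 15-1-2; bleached → 15-1-2-3. Scheduled 30%. No special measure applies. → 30%.
Line C: viscose → 15-1; coated → 15-1-3; printed → 15-1-3-1. Scheduled 20%. Umbrial agreement on 15-1-3: RVC < 65%. → 20%.
Line D: viscose → 15-1; woven → 15-1-1; unbleached → 15-1-1-2. Scheduled 3%. Brenmore agreement on 15-3-2-3: 15-1-1-2 not covered; Brenmore agreement on 15-2-2-2: 15-1-1-2 not covered. → 3%.
Sum: 1% + 30% + 20% + 3% = 54%.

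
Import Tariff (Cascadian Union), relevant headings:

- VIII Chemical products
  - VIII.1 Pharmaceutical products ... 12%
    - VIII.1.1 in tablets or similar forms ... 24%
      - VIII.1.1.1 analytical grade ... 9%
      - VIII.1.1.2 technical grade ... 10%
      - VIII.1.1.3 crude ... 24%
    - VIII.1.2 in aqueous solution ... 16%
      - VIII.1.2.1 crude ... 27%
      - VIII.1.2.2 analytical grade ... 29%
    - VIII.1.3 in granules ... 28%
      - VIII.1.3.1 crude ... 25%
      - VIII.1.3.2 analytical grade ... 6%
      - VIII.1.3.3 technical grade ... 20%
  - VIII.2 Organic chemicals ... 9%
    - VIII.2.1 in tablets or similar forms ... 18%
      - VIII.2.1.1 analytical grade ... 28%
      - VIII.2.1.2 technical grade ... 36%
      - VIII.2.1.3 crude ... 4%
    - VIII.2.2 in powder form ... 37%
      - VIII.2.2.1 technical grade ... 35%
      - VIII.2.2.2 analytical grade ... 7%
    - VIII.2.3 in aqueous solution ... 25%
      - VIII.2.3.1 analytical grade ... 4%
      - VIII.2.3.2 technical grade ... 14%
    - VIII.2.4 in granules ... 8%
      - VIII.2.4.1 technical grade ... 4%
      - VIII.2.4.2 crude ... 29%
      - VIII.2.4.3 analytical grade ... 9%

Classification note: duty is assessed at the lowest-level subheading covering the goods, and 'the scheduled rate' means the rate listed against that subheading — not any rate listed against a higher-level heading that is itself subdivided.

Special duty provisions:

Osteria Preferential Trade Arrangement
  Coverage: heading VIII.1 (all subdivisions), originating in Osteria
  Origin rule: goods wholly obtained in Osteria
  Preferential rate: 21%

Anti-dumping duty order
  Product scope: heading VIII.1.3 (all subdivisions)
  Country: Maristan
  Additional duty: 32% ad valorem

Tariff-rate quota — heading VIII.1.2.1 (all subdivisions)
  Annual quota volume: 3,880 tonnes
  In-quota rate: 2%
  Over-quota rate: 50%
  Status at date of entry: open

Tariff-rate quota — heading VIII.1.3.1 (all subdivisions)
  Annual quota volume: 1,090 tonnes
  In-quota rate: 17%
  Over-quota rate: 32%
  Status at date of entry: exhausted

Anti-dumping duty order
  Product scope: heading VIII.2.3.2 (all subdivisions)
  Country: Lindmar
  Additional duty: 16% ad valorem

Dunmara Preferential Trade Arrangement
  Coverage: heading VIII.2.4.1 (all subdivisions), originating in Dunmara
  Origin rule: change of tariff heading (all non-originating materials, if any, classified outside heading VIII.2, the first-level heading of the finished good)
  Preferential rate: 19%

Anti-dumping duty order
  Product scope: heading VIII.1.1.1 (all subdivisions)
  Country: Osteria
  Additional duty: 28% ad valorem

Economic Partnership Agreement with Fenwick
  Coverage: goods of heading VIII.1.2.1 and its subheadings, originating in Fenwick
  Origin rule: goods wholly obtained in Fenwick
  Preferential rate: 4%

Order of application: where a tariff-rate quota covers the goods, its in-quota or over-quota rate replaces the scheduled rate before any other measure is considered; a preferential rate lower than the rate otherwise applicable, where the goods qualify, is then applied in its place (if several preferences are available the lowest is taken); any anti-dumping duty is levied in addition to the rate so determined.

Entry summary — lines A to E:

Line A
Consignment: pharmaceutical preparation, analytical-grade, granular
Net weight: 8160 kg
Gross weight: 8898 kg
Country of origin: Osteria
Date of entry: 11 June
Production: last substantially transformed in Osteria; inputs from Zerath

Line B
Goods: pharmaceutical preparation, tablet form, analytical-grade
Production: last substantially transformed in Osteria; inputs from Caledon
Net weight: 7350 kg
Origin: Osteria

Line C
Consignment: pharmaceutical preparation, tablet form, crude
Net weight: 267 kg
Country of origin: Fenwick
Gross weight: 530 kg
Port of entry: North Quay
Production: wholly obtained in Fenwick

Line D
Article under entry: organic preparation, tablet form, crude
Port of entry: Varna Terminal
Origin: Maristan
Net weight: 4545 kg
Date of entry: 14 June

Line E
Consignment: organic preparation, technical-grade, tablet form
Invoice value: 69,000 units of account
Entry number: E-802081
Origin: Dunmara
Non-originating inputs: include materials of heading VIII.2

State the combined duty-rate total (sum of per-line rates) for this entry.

Line A: pharmaceutical → VIII.1; granular → VIII.1.3; analytical-grade → VIII.1.3.2. Scheduled 6%. Osteria agreement on VIII.1: not wholly obtained. → 6%.
Line B: pharmaceutical → VIII.1; tablet form → VIII.1.1; analytical-grade → VIII.1.1.1. Scheduled 9%. Osteria agreement on VIII.1: not wholly obtained; anti-dumping (Osteria, VIII.1.1.1): +28%; total 9% + 28% = 37%. → 37%.
Line C: pharmaceutical → VIII.1; tablet form → VIII.1.1; crude → VIII.1.1.3. Scheduled 24%. Fenwick agreement on VIII.1.2.1: VIII.1.1.3 not covered. → 24%.
Line D: organic → VIII.2; tablet form → VIII.2.1; crude → VIII.2.1.3. Scheduled 4%. No special measure applies. → 4%.
Line E: organic → VIII.2; tablet form → VIII.2.1; technical-grade → VIII.2.1.2. Scheduled 36%. Dunmara agreement on VIII.2.4.1: VIII.2.1.2 not covered. → 36%.
Sum: 6% + 37% + 24% + 4% + 36% = 107%.

107%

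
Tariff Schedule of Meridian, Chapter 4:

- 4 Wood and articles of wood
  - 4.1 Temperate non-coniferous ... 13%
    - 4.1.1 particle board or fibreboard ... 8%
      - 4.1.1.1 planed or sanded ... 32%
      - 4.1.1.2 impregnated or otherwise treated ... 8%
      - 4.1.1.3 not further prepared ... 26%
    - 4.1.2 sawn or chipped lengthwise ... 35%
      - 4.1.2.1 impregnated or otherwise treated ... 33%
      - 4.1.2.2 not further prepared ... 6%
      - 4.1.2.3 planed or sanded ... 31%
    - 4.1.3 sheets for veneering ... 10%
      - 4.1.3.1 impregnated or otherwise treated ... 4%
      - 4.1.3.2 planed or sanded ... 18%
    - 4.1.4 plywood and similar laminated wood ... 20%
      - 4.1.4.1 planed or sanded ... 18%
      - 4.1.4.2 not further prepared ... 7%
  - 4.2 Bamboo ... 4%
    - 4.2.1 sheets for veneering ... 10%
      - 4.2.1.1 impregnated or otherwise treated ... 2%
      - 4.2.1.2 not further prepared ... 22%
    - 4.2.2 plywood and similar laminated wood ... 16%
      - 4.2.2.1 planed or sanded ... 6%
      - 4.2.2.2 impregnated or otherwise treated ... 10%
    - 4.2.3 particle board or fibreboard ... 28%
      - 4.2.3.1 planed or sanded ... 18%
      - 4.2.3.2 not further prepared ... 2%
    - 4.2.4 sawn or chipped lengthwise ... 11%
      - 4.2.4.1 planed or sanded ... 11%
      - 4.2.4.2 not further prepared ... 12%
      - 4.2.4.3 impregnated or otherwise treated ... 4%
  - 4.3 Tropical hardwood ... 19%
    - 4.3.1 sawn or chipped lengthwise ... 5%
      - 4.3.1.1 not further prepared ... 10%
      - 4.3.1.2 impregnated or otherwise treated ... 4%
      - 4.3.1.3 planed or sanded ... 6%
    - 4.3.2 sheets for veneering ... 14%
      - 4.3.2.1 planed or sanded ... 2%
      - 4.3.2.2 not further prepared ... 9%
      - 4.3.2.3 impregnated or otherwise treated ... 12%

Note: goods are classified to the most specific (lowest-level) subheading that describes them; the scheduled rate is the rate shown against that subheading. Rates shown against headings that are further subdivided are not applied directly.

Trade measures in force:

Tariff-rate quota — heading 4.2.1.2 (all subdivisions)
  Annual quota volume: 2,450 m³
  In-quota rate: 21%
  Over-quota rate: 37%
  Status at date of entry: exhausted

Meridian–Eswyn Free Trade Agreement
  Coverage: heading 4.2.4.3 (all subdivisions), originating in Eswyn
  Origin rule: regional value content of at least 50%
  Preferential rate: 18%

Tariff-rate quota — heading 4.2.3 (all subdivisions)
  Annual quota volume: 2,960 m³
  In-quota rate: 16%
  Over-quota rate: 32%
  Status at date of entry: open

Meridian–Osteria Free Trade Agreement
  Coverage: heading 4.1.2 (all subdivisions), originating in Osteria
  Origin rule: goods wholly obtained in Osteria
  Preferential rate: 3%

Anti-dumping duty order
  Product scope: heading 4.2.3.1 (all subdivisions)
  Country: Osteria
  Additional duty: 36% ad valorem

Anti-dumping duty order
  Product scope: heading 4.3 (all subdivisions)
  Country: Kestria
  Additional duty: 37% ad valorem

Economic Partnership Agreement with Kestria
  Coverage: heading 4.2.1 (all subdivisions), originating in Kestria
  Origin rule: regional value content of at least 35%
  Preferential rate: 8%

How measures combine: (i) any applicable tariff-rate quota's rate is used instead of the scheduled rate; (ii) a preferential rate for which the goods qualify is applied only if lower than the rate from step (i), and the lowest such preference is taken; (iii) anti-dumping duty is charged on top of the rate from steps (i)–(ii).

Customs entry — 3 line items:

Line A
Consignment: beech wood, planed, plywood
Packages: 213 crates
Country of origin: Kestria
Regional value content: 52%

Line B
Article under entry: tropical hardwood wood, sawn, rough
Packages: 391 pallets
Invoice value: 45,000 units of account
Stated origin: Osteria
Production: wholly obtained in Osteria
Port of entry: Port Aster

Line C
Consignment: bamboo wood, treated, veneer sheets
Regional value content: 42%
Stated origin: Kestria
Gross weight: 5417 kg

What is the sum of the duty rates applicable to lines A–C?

Line A: beech → 4.1; plywood → 4.1.4; planed → 4.1.4.1. Scheduled 18%. Kestria agreement on 4.2.1: 4.1.4.1 not covered. → 18%.
Line B: tropical hardwood → 4.3; sawn → 4.3.1; rough → 4.3.1.1. Scheduled 10%. Osteria agreement on 4.1.2: 4.3.1.1 not covered. → 10%.
Line C: bamboo → 4.2; veneer sheets → 4.2.1; treated → 4.2.1.1. Scheduled 2%. Kestria agreement on 4.2.1: RVC ≥ 35% → 8% available; preference 8% not lower than 2% → no reduction. → 2%.
Sum: 18% + 10% + 2% = 30%.

30%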